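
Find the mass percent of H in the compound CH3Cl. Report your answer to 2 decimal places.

5.99%

Molar mass = 1(12.01) + 3(1.008) + 1(35.45) = 50.484 g/mol
Mass of H per mole = 3 × 1.008 = 3.024 g
% H = 3.024 / 50.484 × 100 = 5.99%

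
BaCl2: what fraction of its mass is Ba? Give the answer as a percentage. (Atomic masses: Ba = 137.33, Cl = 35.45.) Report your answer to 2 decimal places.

Molar mass = 1(137.33) + 2(35.45) = 208.230 g/mol
Mass of Ba per mole = 1 × 137.33 = 137.330 g
% Ba = 137.330 / 208.230 × 100 = 65.95%

65.95%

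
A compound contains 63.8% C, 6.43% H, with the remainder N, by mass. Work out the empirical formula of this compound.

C5H6N2

Assume 100 g: 63.8 g C, 6.43 g H, 29.77 g N.
n(C) = 63.8/12.01 = 5.312, n(H) = 6.43/1.008 = 6.379, n(N) = 29.77/14.01 = 2.125
Smallest is N at 2.125 mol; normalising gives C 2.500, H 3.002, N 1.000
×2: C 5.00, H 6.00, N 2.00 → C5H6N2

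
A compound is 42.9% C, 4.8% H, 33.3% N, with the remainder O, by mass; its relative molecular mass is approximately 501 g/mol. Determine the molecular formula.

C18H24N12O6

Assume 100 g: 42.9 g C, 4.8 g H, 33.3 g N, 19 g O.
C: 42.9 g ÷ 12.01 g/mol = 3.572 mol
H: 4.8 g ÷ 1.008 g/mol = 4.762 mol
N: 33.3 g ÷ 14.01 g/mol = 2.377 mol
O: 19 g ÷ 16.00 g/mol = 1.188 mol
Smallest is O at 1.188 mol; normalising gives C 3.008, H 4.010, N 2.002, O 1.000
≈ 3:4:2:1 → C3H4N2O
Empirical-formula mass = 84.08 g/mol
n = 501 / 84.08 = 5.96 ≈ 6
Molecular formula = (C3H4N2O)×6 = C18H24N12O6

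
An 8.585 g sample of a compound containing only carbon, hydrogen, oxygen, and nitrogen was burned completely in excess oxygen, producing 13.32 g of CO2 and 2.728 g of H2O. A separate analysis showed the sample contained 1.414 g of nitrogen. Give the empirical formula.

mol C = 13.32 / 44.01 = 0.3027; mass C = 0.3027 × 12.01 = 3.635 g
mol H = 2 × (2.728 / 18.02) = 0.3028; mass H = 0.3028 × 1.008 = 0.3052 g
mol N = 1.414 / 14.01 = 0.1009
mass O = 8.585 − (5.354) = 3.231 g → mol O = 0.2019
Smallest is N at 0.1009 mol; normalising gives C 2.999, H 3.000, N 1.000, O 2.001
≈ 3:3:1:2 → C3H3NO2

C3H3NO2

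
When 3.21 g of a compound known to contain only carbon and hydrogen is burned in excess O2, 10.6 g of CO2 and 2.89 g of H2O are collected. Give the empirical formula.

C3H4

mol C = 10.6 / 44.01 = 0.2409; mass C = 0.2409 × 12.01 = 2.893 g
mol H = 2 × (2.89 / 18.02) = 0.3208; mass H = 0.3208 × 1.008 = 0.3233 g
Ratios (÷ 0.2409): C 1.000, H 1.332
×3: C 3.00, H 4.00 → C3H4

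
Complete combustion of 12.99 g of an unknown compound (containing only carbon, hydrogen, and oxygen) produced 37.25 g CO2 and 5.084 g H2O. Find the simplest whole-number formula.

mol C = 37.25 / 44.01 = 0.8464; mass C = 0.8464 × 12.01 = 10.17 g
mol H = 2 × (5.084 / 18.02) = 0.5643; mass H = 0.5643 × 1.008 = 0.5688 g
mass O = 12.99 − (10.73) = 2.256 g → mol O = 0.1410
Smallest is O at 0.141 mol; normalising gives C 6.003, H 4.002, O 1.000
≈ 6:4:1 → C6H4O

C6H4O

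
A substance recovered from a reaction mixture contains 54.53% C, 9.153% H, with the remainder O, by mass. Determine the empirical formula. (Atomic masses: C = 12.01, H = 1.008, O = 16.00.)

C2H4O

Assume 100 g: 54.53 g C, 9.153 g H, 36.317 g O.
Moles — C: 54.53 / 12.01 = 4.54 mol; H: 9.153 / 1.008 = 9.08 mol; O: 36.317 / 16.00 = 2.27 mol
Divide by the smallest (2.27 mol O): C 2.000, H 4.000, O 1.000
→ C2H4O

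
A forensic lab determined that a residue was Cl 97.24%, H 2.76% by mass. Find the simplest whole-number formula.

Assume 100 g: 97.24 g Cl, 2.76 g H.
n(Cl) = 97.24/35.45 = 2.743, n(H) = 2.76/1.008 = 2.738
Divide by the smallest (2.738 mol H): Cl 1.002, H 1.000
≈ 1:1 → ClH

ClH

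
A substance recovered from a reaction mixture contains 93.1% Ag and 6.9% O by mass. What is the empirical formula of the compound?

Assume 100 g: 93.1 g Ag, 6.9 g O.
n(Ag) = 93.1/107.87 = 0.8631, n(O) = 6.9/16.00 = 0.4313
Smallest is O at 0.4313 mol; normalising gives Ag 2.001, O 1.000
Ratio ≈ 2:1, so the empirical formula is Ag2O

Ag2O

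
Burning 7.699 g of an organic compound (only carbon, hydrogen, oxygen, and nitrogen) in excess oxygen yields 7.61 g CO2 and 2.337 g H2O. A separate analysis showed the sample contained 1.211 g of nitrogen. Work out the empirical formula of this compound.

C2H3NO3

mol C = 7.61 / 44.01 = 0.1729; mass C = 0.1729 × 12.01 = 2.077 g
mol H = 2 × (2.337 / 18.02) = 0.2594; mass H = 0.2594 × 1.008 = 0.2615 g
mol N = 1.211 / 14.01 = 0.08644
mass O = 7.699 − (3.549) = 4.150 g → mol O = 0.2594
Divide by the smallest (0.08644 mol N): C 2.000, H 3.001, N 1.000, O 3.001
Ratio ≈ 2:3:1:3, so the empirical formula is C2H3NO3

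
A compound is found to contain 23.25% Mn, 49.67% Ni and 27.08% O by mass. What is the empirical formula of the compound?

MnNi2O4

Assume 100 g: 23.25 g Mn, 49.67 g Ni, 27.08 g O.
n(Mn) = 23.25/54.94 = 0.4232, n(Ni) = 49.67/58.69 = 0.8463, n(O) = 27.08/16.00 = 1.692
Smallest is Mn at 0.4232 mol; normalising gives Mn 1.000, Ni 2.000, O 3.999
≈ 1:2:4 → MnNi2O4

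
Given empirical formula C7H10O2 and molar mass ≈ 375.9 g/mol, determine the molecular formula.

C21H30O6

Empirical-formula mass = 126.15 g/mol
n = 375.9 / 126.15 = 2.98 ≈ 3
Molecular formula = (C7H10O2)3 = C21H30O6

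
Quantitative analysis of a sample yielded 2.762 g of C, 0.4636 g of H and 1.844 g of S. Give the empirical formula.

C4H8S

n(C) = 2.762/12.01 = 0.23, n(H) = 0.4636/1.008 = 0.4599, n(S) = 1.844/32.07 = 0.0575
Ratios (÷ 0.0575): C 4.000, H 7.999, S 1.000
→ C4H8S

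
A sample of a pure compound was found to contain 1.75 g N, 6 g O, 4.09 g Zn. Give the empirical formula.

N2O6Zn

Moles — N: 1.75 / 14.01 = 0.1249 mol; O: 6 / 16.00 = 0.375 mol; Zn: 4.09 / 65.38 = 0.06256 mol
Divide by the smallest (0.06256 mol Zn): N 1.997, O 5.994, Zn 1.000
≈ 2:6:1 → N2O6Zn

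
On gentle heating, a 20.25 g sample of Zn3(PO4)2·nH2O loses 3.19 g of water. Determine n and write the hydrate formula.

Zn3(PO4)2·4H2O

Mass of anhydrous Zn3(PO4)2 = 20.25 − 3.19 = 17.06 g
mol H2O = 3.19 / 18.02 = 0.177
Molar mass of Zn3(PO4)2 = 386.08 g/mol → mol Zn3(PO4)2 = 17.06 / 386.08 = 0.04419
n = 0.177 / 0.04419 = 4.01 ≈ 4 → Zn3(PO4)2·4H2O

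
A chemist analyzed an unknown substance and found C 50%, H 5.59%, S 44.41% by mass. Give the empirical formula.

Assume 100 g: 50 g C, 5.59 g H, 44.41 g S.
n(C) = 50/12.01 = 4.163, n(H) = 5.59/1.008 = 5.546, n(S) = 44.41/32.07 = 1.385
Divide by the smallest (1.385 mol S): C 3.006, H 4.005, S 1.000
→ C3H4S

C3H4S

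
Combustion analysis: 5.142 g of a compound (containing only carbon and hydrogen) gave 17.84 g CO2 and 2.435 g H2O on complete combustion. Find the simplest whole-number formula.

mol C = 17.84 / 44.01 = 0.4054; mass C = 0.4054 × 12.01 = 4.868 g
mol H = 2 × (2.435 / 18.02) = 0.2703; mass H = 0.2703 × 1.008 = 0.2724 g
Divide by the smallest (0.2703 mol H): C 1.500, H 1.000
Multiply by 2: C 3.00, H 2.00 → C3H2

C3H2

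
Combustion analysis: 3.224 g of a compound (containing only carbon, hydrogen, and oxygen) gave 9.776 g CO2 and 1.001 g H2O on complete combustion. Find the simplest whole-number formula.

C8H4O

mol C = 9.776 / 44.01 = 0.2221; mass C = 0.2221 × 12.01 = 2.668 g
mol H = 2 × (1.001 / 18.02) = 0.1111; mass H = 0.1111 × 1.008 = 0.1120 g
mass O = 3.224 − (2.780) = 0.4442 g → mol O = 0.02776
Divide by the smallest (0.02776 mol O): C 8.001, H 4.002, O 1.000
≈ 8:4:1 → C8H4O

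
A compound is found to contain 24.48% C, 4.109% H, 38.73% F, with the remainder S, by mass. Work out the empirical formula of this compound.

C2H4F2S

Assume 100 g: 24.48 g C, 4.109 g H, 38.73 g F, 32.681 g S.
C: 24.48 g ÷ 12.01 g/mol = 2.038 mol
H: 4.109 g ÷ 1.008 g/mol = 4.076 mol
F: 38.73 g ÷ 19.00 g/mol = 2.038 mol
S: 32.681 g ÷ 32.07 g/mol = 1.019 mol
Divide by the smallest (1.019 mol S): C 2.000, H 4.000, F 2.000, S 1.000
→ C2H4F2S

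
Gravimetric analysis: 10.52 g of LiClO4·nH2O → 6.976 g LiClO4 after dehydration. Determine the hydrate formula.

LiClO4·3H2O

Mass of water lost = 10.52 − 6.976 = 3.544 g → 3.544 / 18.02 = 0.1967 mol H2O
Molar mass of LiClO4 = 106.39 g/mol → mol LiClO4 = 6.976 / 106.39 = 0.06557
n = 0.1967 / 0.06557 = 3.00 ≈ 3 → LiClO4·3H2O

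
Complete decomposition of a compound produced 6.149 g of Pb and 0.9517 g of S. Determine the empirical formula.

PbS

Moles — Pb: 6.149 / 207.2 = 0.02968 mol; S: 0.9517 / 32.07 = 0.02968 mol
Smallest is S at 0.02968 mol; normalising gives Pb 1.000, S 1.000
→ PbS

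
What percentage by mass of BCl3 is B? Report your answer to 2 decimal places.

Molar mass = 1(10.81) + 3(35.45) = 117.160 g/mol
Mass of B per mole = 1 × 10.81 = 10.810 g
% B = 10.810 / 117.160 × 100 = 9.23%

9.23%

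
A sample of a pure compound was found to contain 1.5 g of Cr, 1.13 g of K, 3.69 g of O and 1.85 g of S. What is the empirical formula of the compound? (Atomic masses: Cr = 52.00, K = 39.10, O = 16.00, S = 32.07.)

CrKO8S2

Cr: 1.5 g ÷ 52.00 g/mol = 0.02885 mol
K: 1.13 g ÷ 39.10 g/mol = 0.0289 mol
O: 3.69 g ÷ 16.00 g/mol = 0.2306 mol
S: 1.85 g ÷ 32.07 g/mol = 0.05769 mol
Smallest is Cr at 0.02885 mol; normalising gives Cr 1.000, K 1.002, O 7.995, S 2.000
Ratio ≈ 1:1:8:2, so the empirical formula is CrKO8S2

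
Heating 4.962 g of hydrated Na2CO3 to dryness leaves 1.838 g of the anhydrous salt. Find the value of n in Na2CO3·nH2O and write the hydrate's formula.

Na2CO3·10H2O

Mass of water lost = 4.962 − 1.838 = 3.124 g → 3.124 / 18.02 = 0.1734 mol H2O
Molar mass of Na2CO3 = 105.99 g/mol → mol Na2CO3 = 1.838 / 105.99 = 0.01734
n = 0.1734 / 0.01734 = 10.00 ≈ 10 → Na2CO3·10H2O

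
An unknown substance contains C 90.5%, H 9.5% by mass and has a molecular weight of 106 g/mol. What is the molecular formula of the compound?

Assume 100 g: 90.5 g C, 9.5 g H.
C: 90.5 g ÷ 12.01 g/mol = 7.535 mol
H: 9.5 g ÷ 1.008 g/mol = 9.425 mol
Smallest is C at 7.535 mol; normalising gives C 1.000, H 1.251
Multiply by 4: C 4.00, H 5.00 → C4H5
Empirical-formula mass = 53.08 g/mol
n = 106 / 53.08 = 2.00 ≈ 2
Molecular formula = (C4H5)×2 = C8H10

C8H10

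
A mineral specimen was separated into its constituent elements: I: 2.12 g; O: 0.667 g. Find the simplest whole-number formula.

n(I) = 2.12/126.90 = 0.01671, n(O) = 0.667/16.00 = 0.04169
Divide by the smallest (0.01671 mol I): I 1.000, O 2.495
Scaling by 2: I 2.00, O 4.99 → I2O5

I2O5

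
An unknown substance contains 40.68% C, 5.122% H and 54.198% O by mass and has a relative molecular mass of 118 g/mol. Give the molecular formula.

Assume 100 g: 40.68 g C, 5.122 g H, 54.198 g O.
Moles — C: 40.68 / 12.01 = 3.387 mol; H: 5.122 / 1.008 = 5.081 mol; O: 54.198 / 16.00 = 3.387 mol
Divide by the smallest (3.387 mol C): C 1.000, H 1.500, O 1.000
Scaling by 2: C 2.00, H 3.00, O 2.00 → C2H3O2
Empirical-formula mass = 59.04 g/mol
n = 118 / 59.04 = 2.00 ≈ 2
Molecular formula = (C2H3O2)×2 = C4H6O4

C4H6O4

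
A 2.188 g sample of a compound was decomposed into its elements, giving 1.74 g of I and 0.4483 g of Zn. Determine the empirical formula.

n(I) = 1.74/126.90 = 0.01371, n(Zn) = 0.4483/65.38 = 0.006857
Divide by the smallest (0.006857 mol Zn): I 2.000, Zn 1.000
Ratio ≈ 2:1, so the empirical formula is I2Zn

I2Zn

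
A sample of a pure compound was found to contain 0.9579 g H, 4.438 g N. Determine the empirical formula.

H3N

n(H) = 0.9579/1.008 = 0.9503, n(N) = 4.438/14.01 = 0.3168
Ratios (÷ 0.3168): H 3.000, N 1.000
Ratio ≈ 3:1, so the empirical formula is H3N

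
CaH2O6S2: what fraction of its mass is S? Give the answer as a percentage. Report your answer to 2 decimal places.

31.72%

Molar mass = 1(40.08) + 2(1.008) + 6(16.00) + 2(32.07) = 202.236 g/mol
Mass of S per mole = 2 × 32.07 = 64.140 g
% S = 64.140 / 202.236 × 100 = 31.72%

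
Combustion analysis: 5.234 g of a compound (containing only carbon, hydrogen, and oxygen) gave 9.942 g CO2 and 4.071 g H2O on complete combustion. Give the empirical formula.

C7H14O4

mol C = 9.942 / 44.01 = 0.2259; mass C = 0.2259 × 12.01 = 2.713 g
mol H = 2 × (4.071 / 18.02) = 0.4518; mass H = 0.4518 × 1.008 = 0.4554 g
mass O = 5.234 − (3.169) = 2.065 g → mol O = 0.1291
Smallest is O at 0.1291 mol; normalising gives C 1.750, H 3.500, O 1.000
×4: C 7.00, H 14.00, O 4.00 → C7H14O4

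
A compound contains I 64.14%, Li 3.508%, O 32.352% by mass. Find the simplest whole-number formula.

Assume 100 g: 64.14 g I, 3.508 g Li, 32.352 g O.
I: 64.14 g ÷ 126.90 g/mol = 0.5054 mol
Li: 3.508 g ÷ 6.94 g/mol = 0.5055 mol
O: 32.352 g ÷ 16.00 g/mol = 2.022 mol
Ratios (÷ 0.5054): I 1.000, Li 1.000, O 4.000
≈ 1:1:4 → ILiO4

ILiO4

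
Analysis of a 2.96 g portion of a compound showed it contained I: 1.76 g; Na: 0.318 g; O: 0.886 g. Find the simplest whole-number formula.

Moles — I: 1.76 / 126.90 = 0.01387 mol; Na: 0.318 / 22.99 = 0.01383 mol; O: 0.886 / 16.00 = 0.05538 mol
Divide by the smallest (0.01383 mol Na): I 1.003, Na 1.000, O 4.003
≈ 1:1:4 → INaO4

INaO4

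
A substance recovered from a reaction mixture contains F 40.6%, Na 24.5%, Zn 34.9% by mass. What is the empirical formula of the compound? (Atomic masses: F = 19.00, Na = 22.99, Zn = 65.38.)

F4Na2Zn

Assume 100 g: 40.6 g F, 24.5 g Na, 34.9 g Zn.
Moles — F: 40.6 / 19.00 = 2.137 mol; Na: 24.5 / 22.99 = 1.066 mol; Zn: 34.9 / 65.38 = 0.5338 mol
Divide by the smallest (0.5338 mol Zn): F 4.003, Na 1.996, Zn 1.000
Ratio ≈ 4:2:1, so the empirical formula is F4Na2Zn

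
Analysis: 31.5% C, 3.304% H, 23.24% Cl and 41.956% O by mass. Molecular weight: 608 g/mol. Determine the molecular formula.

Assume 100 g: 31.5 g C, 3.304 g H, 23.24 g Cl, 41.956 g O.
C: 31.5 g ÷ 12.01 g/mol = 2.623 mol
H: 3.304 g ÷ 1.008 g/mol = 3.278 mol
Cl: 23.24 g ÷ 35.45 g/mol = 0.6556 mol
O: 41.956 g ÷ 16.00 g/mol = 2.622 mol
Divide by the smallest (0.6556 mol Cl): C 4.001, H 5.000, Cl 1.000, O 4.000
→ C4H5ClO4
Empirical-formula mass = 152.53 g/mol
n = 608 / 152.53 = 3.99 ≈ 4
Molecular formula = (C4H5ClO4)×4 = C16H20Cl4O16

C16H20Cl4O16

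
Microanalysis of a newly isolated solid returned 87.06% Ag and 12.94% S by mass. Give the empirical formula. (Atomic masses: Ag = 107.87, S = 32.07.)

Assume 100 g: 87.06 g Ag, 12.94 g S.
n(Ag) = 87.06/107.87 = 0.8071, n(S) = 12.94/32.07 = 0.4035
Ratios (÷ 0.4035): Ag 2.000, S 1.000
Ratio ≈ 2:1, so the empirical formula is Ag2S

Ag2S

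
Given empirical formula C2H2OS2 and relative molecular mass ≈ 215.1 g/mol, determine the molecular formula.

Empirical-formula mass = 106.18 g/mol
n = 215.1 / 106.18 = 2.03 ≈ 2
Molecular formula = (C2H2OS2)2 = C4H4O2S4

C4H4O2S4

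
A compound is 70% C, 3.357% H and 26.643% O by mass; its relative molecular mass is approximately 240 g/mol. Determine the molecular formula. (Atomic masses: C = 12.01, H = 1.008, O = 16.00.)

C14H8O4

Assume 100 g: 70 g C, 3.357 g H, 26.643 g O.
Moles — C: 70 / 12.01 = 5.828 mol; H: 3.357 / 1.008 = 3.33 mol; O: 26.643 / 16.00 = 1.665 mol
Divide by the smallest (1.665 mol O): C 3.500, H 2.000, O 1.000
Scaling by 2: C 7.00, H 4.00, O 2.00 → C7H4O2
Empirical-formula mass = 120.10 g/mol
n = 240 / 120.10 = 2.00 ≈ 2
Molecular formula = (C7H4O2)×2 = C14H8O4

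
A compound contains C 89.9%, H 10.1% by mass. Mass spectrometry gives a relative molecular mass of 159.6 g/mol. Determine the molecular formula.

C12H16

Assume 100 g: 89.9 g C, 10.1 g H.
n(C) = 89.9/12.01 = 7.485, n(H) = 10.1/1.008 = 10.02
Divide by the smallest (7.485 mol C): C 1.000, H 1.339
Multiply by 3: C 3.00, H 4.02 → C3H4
Empirical-formula mass = 40.06 g/mol
n = 159.6 / 40.06 = 3.98 ≈ 4
Molecular formula = (C3H4)×4 = C12H16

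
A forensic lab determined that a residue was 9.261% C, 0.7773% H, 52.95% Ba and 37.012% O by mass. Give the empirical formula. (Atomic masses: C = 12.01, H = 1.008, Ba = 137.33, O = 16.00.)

C2H2BaO6

Assume 100 g: 9.261 g C, 0.7773 g H, 52.95 g Ba, 37.012 g O.
Moles — C: 9.261 / 12.01 = 0.7711 mol; H: 0.7773 / 1.008 = 0.7711 mol; Ba: 52.95 / 137.33 = 0.3856 mol; O: 37.012 / 16.00 = 2.313 mol
Divide by the smallest (0.3856 mol Ba): C 2.000, H 2.000, Ba 1.000, O 6.000
→ C2H2BaO6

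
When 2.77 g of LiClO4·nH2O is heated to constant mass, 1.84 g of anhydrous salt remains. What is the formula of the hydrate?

LiClO4·3H2O

Mass of water lost = 2.77 − 1.84 = 0.93 g → 0.93 / 18.02 = 0.05161 mol H2O
Molar mass of LiClO4 = 106.39 g/mol → mol LiClO4 = 1.84 / 106.39 = 0.01729
n = 0.05161 / 0.01729 = 2.98 ≈ 3 → LiClO4·3H2O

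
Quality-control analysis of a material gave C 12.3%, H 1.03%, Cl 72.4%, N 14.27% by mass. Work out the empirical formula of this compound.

CHCl2N

Assume 100 g: 12.3 g C, 1.03 g H, 72.4 g Cl, 14.27 g N.
Moles — C: 12.3 / 12.01 = 1.024 mol; H: 1.03 / 1.008 = 1.022 mol; Cl: 72.4 / 35.45 = 2.042 mol; N: 14.27 / 14.01 = 1.019 mol
Divide by the smallest (1.019 mol N): C 1.005, H 1.003, Cl 2.005, N 1.000
Ratio ≈ 1:1:2:1, so the empirical formula is CHCl2N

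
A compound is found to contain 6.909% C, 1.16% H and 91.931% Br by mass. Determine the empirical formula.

CH2Br2

Assume 100 g: 6.909 g C, 1.16 g H, 91.931 g Br.
n(C) = 6.909/12.01 = 0.5753, n(H) = 1.16/1.008 = 1.151, n(Br) = 91.931/79.90 = 1.151
Ratios (÷ 0.5753): C 1.000, H 2.000, Br 2.000
→ CH2Br2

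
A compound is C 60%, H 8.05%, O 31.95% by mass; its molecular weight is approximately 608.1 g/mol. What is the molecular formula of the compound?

C30H48O12

Assume 100 g: 60 g C, 8.05 g H, 31.95 g O.
C: 60 g ÷ 12.01 g/mol = 4.996 mol
H: 8.05 g ÷ 1.008 g/mol = 7.986 mol
O: 31.95 g ÷ 16.00 g/mol = 1.997 mol
Ratios (÷ 1.997): C 2.502, H 3.999, O 1.000
×2: C 5.00, H 8.00, O 2.00 → C5H8O2
Empirical-formula mass = 100.11 g/mol
n = 608.1 / 100.11 = 6.07 ≈ 6
Molecular formula = (C5H8O2)×6 = C30H48O12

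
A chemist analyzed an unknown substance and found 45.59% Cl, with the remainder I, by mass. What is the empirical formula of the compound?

Assume 100 g: 45.59 g Cl, 54.41 g I.
n(Cl) = 45.59/35.45 = 1.286, n(I) = 54.41/126.90 = 0.4288
Ratios (÷ 0.4288): Cl 2.999, I 1.000
≈ 3:1 → Cl3I

Cl3I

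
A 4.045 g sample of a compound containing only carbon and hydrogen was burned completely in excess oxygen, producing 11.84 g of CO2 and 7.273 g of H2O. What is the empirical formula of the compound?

CH3

mol C = 11.84 / 44.01 = 0.2690; mass C = 0.2690 × 12.01 = 3.231 g
mol H = 2 × (7.273 / 18.02) = 0.8072; mass H = 0.8072 × 1.008 = 0.8137 g
Smallest is C at 0.269 mol; normalising gives C 1.000, H 3.000
Ratio ≈ 1:3, so the empirical formula is CH3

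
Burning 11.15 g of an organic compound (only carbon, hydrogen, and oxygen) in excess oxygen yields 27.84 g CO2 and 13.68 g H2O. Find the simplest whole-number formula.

C5H12O

mol C = 27.84 / 44.01 = 0.6326; mass C = 0.6326 × 12.01 = 7.597 g
mol H = 2 × (13.68 / 18.02) = 1.518; mass H = 1.518 × 1.008 = 1.530 g
mass O = 11.15 − (9.128) = 2.022 g → mol O = 0.1264
Ratios (÷ 0.1264): C 5.005, H 12.013, O 1.000
≈ 5:12:1 → C5H12O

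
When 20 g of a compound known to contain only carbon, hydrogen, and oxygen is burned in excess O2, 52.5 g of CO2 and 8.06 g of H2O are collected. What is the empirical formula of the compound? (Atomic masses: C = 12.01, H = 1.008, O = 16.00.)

C4H3O

mol C = 52.5 / 44.01 = 1.193; mass C = 1.193 × 12.01 = 14.33 g
mol H = 2 × (8.06 / 18.02) = 0.8946; mass H = 0.8946 × 1.008 = 0.9017 g
mass O = 20 − (15.23) = 4.771 g → mol O = 0.2982
Ratios (÷ 0.2982): C 4.000, H 3.000, O 1.000
≈ 4:3:1 → C4H3O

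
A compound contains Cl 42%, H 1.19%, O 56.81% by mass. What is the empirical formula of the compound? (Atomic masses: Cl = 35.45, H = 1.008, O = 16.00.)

ClHO3

Assume 100 g: 42 g Cl, 1.19 g H, 56.81 g O.
Cl: 42 g ÷ 35.45 g/mol = 1.185 mol
H: 1.19 g ÷ 1.008 g/mol = 1.181 mol
O: 56.81 g ÷ 16.00 g/mol = 3.551 mol
Ratios (÷ 1.181): Cl 1.004, H 1.000, O 3.008
Ratio ≈ 1:1:3, so the empirical formula is ClHO3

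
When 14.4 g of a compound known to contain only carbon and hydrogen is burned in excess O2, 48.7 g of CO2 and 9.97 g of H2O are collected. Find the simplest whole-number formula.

CH

mol C = 48.7 / 44.01 = 1.107; mass C = 1.107 × 12.01 = 13.29 g
mol H = 2 × (9.97 / 18.02) = 1.107; mass H = 1.107 × 1.008 = 1.115 g
Divide by the smallest (1.107 mol H): C 1.000, H 1.000
→ CH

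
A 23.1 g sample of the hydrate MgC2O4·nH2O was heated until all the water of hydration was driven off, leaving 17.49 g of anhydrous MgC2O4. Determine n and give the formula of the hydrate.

MgC2O4·2H2O

Mass of water lost = 23.1 − 17.49 = 5.61 g → 5.61 / 18.02 = 0.3113 mol H2O
Molar mass of MgC2O4 = 112.33 g/mol → mol MgC2O4 = 17.49 / 112.33 = 0.1557
n = 0.3113 / 0.1557 = 2.00 ≈ 2 → MgC2O4·2H2O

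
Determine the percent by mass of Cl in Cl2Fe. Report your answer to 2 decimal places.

55.94%

Molar mass = 2(35.45) + 1(55.85) = 126.750 g/mol
Mass of Cl per mole = 2 × 35.45 = 70.900 g
% Cl = 70.900 / 126.750 × 100 = 55.94%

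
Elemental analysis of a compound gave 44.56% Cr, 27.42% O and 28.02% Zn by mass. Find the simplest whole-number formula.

Assume 100 g: 44.56 g Cr, 27.42 g O, 28.02 g Zn.
Cr: 44.56 g ÷ 52.00 g/mol = 0.8569 mol
O: 27.42 g ÷ 16.00 g/mol = 1.714 mol
Zn: 28.02 g ÷ 65.38 g/mol = 0.4286 mol
Smallest is Zn at 0.4286 mol; normalising gives Cr 1.999, O 3.999, Zn 1.000
≈ 2:4:1 → Cr2O4Zn

Cr2O4Zn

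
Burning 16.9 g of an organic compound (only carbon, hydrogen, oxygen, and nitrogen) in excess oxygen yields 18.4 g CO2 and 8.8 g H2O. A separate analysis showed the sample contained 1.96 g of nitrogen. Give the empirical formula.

C3H7NO4

mol C = 18.4 / 44.01 = 0.4181; mass C = 0.4181 × 12.01 = 5.021 g
mol H = 2 × (8.8 / 18.02) = 0.9767; mass H = 0.9767 × 1.008 = 0.9845 g
mol N = 1.96 / 14.01 = 0.1399
mass O = 16.9 − (7.966) = 8.934 g → mol O = 0.5584
Divide by the smallest (0.1399 mol N): C 2.988, H 6.981, N 1.000, O 3.991
≈ 3:7:1:4 → C3H7NO4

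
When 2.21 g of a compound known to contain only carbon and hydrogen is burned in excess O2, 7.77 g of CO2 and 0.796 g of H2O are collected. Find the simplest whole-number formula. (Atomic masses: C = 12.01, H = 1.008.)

mol C = 7.77 / 44.01 = 0.1766; mass C = 0.1766 × 12.01 = 2.120 g
mol H = 2 × (0.796 / 18.02) = 0.08835; mass H = 0.08835 × 1.008 = 0.08905 g
Divide by the smallest (0.08835 mol H): C 1.998, H 1.000
≈ 2:1 → C2H

C2H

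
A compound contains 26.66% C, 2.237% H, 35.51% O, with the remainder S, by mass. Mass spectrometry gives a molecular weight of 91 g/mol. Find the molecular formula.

Assume 100 g: 26.66 g C, 2.237 g H, 35.51 g O, 35.593 g S.
n(C) = 26.66/12.01 = 2.22, n(H) = 2.237/1.008 = 2.219, n(O) = 35.51/16.00 = 2.219, n(S) = 35.593/32.07 = 1.11
Ratios (÷ 1.11): C 2.000, H 2.000, O 2.000, S 1.000
Ratio ≈ 2:2:2:1, so the empirical formula is C2H2O2S
Empirical-formula mass = 90.11 g/mol
n = 91 / 90.11 = 1.01 ≈ 1
Molecular formula = empirical formula = C2H2O2S

C2H2O2S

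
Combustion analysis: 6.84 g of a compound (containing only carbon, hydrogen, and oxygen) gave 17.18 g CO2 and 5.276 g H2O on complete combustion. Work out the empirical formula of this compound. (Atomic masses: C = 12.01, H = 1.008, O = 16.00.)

C4H6O

mol C = 17.18 / 44.01 = 0.3904; mass C = 0.3904 × 12.01 = 4.688 g
mol H = 2 × (5.276 / 18.02) = 0.5856; mass H = 0.5856 × 1.008 = 0.5903 g
mass O = 6.84 − (5.279) = 1.561 g → mol O = 0.09759
Smallest is O at 0.09759 mol; normalising gives C 4.000, H 6.000, O 1.000
→ C4H6O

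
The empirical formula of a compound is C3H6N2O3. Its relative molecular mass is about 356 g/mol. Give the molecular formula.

Empirical-formula mass = 118.10 g/mol
n = 356 / 118.10 = 3.01 ≈ 3
Molecular formula = (C3H6N2O3)3 = C9H18N6O9

C9H18N6O9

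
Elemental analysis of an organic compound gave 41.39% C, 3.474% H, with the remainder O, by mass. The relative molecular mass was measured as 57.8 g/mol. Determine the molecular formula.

C2H2O2

Assume 100 g: 41.39 g C, 3.474 g H, 55.136 g O.
n(C) = 41.39/12.01 = 3.446, n(H) = 3.474/1.008 = 3.446, n(O) = 55.136/16.00 = 3.446
Smallest is O at 3.446 mol; normalising gives C 1.000, H 1.000, O 1.000
≈ 1:1:1 → CHO
Empirical-formula mass = 29.02 g/mol
n = 57.8 / 29.02 = 1.99 ≈ 2
Molecular formula = (CHO)×2 = C2H2O2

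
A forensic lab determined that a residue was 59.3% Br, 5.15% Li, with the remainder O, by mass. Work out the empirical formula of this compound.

Assume 100 g: 59.3 g Br, 5.15 g Li, 35.55 g O.
n(Br) = 59.3/79.90 = 0.7422, n(Li) = 5.15/6.94 = 0.7421, n(O) = 35.55/16.00 = 2.222
Smallest is Li at 0.7421 mol; normalising gives Br 1.000, Li 1.000, O 2.994
Ratio ≈ 1:1:3, so the empirical formula is BrLiO3

BrLiO3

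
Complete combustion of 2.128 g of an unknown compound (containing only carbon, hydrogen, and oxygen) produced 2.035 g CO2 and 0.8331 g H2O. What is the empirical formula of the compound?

CH2O2

mol C = 2.035 / 44.01 = 0.04624; mass C = 0.04624 × 12.01 = 0.5553 g
mol H = 2 × (0.8331 / 18.02) = 0.09246; mass H = 0.09246 × 1.008 = 0.09320 g
mass O = 2.128 − (0.6485) = 1.479 g → mol O = 0.09247
Smallest is C at 0.04624 mol; normalising gives C 1.000, H 2.000, O 2.000
≈ 1:2:2 → CH2O2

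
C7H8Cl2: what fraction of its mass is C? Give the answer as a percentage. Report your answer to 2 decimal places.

51.57%

Molar mass = 7(12.01) + 8(1.008) + 2(35.45) = 163.034 g/mol
Mass of C per mole = 7 × 12.01 = 84.070 g
% C = 84.070 / 163.034 × 100 = 51.57%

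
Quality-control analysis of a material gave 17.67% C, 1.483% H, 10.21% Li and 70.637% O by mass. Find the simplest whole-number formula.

Assume 100 g: 17.67 g C, 1.483 g H, 10.21 g Li, 70.637 g O.
Moles — C: 17.67 / 12.01 = 1.471 mol; H: 1.483 / 1.008 = 1.471 mol; Li: 10.21 / 6.94 = 1.471 mol; O: 70.637 / 16.00 = 4.415 mol
Ratios (÷ 1.471): C 1.000, H 1.000, Li 1.000, O 3.001
→ CHLiO3

CHLiO3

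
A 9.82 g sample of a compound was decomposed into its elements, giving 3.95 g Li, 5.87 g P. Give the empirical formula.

Li3P

Moles — Li: 3.95 / 6.94 = 0.5692 mol; P: 5.87 / 30.97 = 0.1895 mol
Smallest is P at 0.1895 mol; normalising gives Li 3.003, P 1.000
Ratio ≈ 3:1, so the empirical formula is Li3P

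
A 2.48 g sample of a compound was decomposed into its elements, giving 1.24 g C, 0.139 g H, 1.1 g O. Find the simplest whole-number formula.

C: 1.24 g ÷ 12.01 g/mol = 0.1032 mol
H: 0.139 g ÷ 1.008 g/mol = 0.1379 mol
O: 1.1 g ÷ 16.00 g/mol = 0.06875 mol
Smallest is O at 0.06875 mol; normalising gives C 1.502, H 2.006, O 1.000
×2: C 3.00, H 4.01, O 2.00 → C3H4O2

C3H4O2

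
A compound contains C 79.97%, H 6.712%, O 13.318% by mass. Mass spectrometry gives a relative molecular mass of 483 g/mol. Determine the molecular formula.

Assume 100 g: 79.97 g C, 6.712 g H, 13.318 g O.
n(C) = 79.97/12.01 = 6.659, n(H) = 6.712/1.008 = 6.659, n(O) = 13.318/16.00 = 0.8324
Ratios (÷ 0.8324): C 8.000, H 8.000, O 1.000
Ratio ≈ 8:8:1, so the empirical formula is C8H8O
Empirical-formula mass = 120.14 g/mol
n = 483 / 120.14 = 4.02 ≈ 4
Molecular formula = (C8H8O)×4 = C32H32O4

C32H32O4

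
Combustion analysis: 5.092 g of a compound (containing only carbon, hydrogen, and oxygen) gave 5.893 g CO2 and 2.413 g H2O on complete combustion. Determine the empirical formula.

C2H4O3

mol C = 5.893 / 44.01 = 0.1339; mass C = 0.1339 × 12.01 = 1.608 g
mol H = 2 × (2.413 / 18.02) = 0.2678; mass H = 0.2678 × 1.008 = 0.2700 g
mass O = 5.092 − (1.878) = 3.214 g → mol O = 0.2009
Ratios (÷ 0.1339): C 1.000, H 2.000, O 1.500
×2: C 2.00, H 4.00, O 3.00 → C2H4O3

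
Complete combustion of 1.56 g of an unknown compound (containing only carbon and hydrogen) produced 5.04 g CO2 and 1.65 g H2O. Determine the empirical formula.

C5H8

mol C = 5.04 / 44.01 = 0.1145; mass C = 0.1145 × 12.01 = 1.375 g
mol H = 2 × (1.65 / 18.02) = 0.1831; mass H = 0.1831 × 1.008 = 0.1846 g
Ratios (÷ 0.1145): C 1.000, H 1.599
Multiply by 5: C 5.00, H 8.00 → C5H8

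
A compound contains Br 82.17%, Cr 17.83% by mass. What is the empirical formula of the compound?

Assume 100 g: 82.17 g Br, 17.83 g Cr.
Moles — Br: 82.17 / 79.90 = 1.028 mol; Cr: 17.83 / 52.00 = 0.3429 mol
Ratios (÷ 0.3429): Br 2.999, Cr 1.000
→ Br3Cr

Br3Cr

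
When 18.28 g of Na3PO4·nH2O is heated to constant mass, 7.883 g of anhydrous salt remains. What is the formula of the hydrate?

Mass of water lost = 18.28 − 7.883 = 10.4 g → 10.4 / 18.02 = 0.577 mol H2O
Molar mass of Na3PO4 = 163.94 g/mol → mol Na3PO4 = 7.883 / 163.94 = 0.04808
n = 0.577 / 0.04808 = 12.00 ≈ 12 → Na3PO4·12H2O

Na3PO4·12H2O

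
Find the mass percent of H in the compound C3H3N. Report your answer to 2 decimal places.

5.70%

Molar mass = 3(12.01) + 3(1.008) + 1(14.01) = 53.064 g/mol
Mass of H per mole = 3 × 1.008 = 3.024 g
% H = 3.024 / 53.064 × 100 = 5.70%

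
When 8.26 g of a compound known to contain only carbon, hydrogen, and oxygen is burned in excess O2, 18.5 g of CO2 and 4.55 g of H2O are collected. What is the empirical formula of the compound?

C5H6O2

mol C = 18.5 / 44.01 = 0.4204; mass C = 0.4204 × 12.01 = 5.049 g
mol H = 2 × (4.55 / 18.02) = 0.5050; mass H = 0.5050 × 1.008 = 0.5090 g
mass O = 8.26 − (5.558) = 2.702 g → mol O = 0.1689
Smallest is O at 0.1689 mol; normalising gives C 2.489, H 2.990, O 1.000
Multiply by 2: C 4.98, H 5.98, O 2.00 → C5H6O2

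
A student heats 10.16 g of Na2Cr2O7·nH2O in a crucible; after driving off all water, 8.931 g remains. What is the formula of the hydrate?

Mass of water lost = 10.16 − 8.931 = 1.229 g → 1.229 / 18.02 = 0.0682 mol H2O
Molar mass of Na2Cr2O7 = 261.98 g/mol → mol Na2Cr2O7 = 8.931 / 261.98 = 0.03409
n = 0.0682 / 0.03409 = 2.00 ≈ 2 → Na2Cr2O7·2H2O

Na2Cr2O7·2H2O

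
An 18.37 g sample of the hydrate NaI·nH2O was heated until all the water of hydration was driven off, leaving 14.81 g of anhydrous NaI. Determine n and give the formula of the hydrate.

NaI·2H2O

Mass of water lost = 18.37 − 14.81 = 3.56 g → 3.56 / 18.02 = 0.1976 mol H2O
Molar mass of NaI = 149.89 g/mol → mol NaI = 14.81 / 149.89 = 0.09881
n = 0.1976 / 0.09881 = 2.00 ≈ 2 → NaI·2H2O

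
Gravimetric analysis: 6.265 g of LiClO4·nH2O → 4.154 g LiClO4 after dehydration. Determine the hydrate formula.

LiClO4·3H2O

Mass of water lost = 6.265 − 4.154 = 2.111 g → 2.111 / 18.02 = 0.1171 mol H2O
Molar mass of LiClO4 = 106.39 g/mol → mol LiClO4 = 4.154 / 106.39 = 0.03905
n = 0.1171 / 0.03905 = 3.00 ≈ 3 → LiClO4·3H2O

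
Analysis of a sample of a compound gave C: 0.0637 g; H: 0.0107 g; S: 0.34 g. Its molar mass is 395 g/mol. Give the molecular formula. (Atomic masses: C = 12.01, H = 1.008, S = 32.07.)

C: 0.0637 g ÷ 12.01 g/mol = 0.005304 mol
H: 0.0107 g ÷ 1.008 g/mol = 0.01062 mol
S: 0.34 g ÷ 32.07 g/mol = 0.0106 mol
Ratios (÷ 0.005304): C 1.000, H 2.001, S 1.999
≈ 1:2:2 → CH2S2
Empirical-formula mass = 78.17 g/mol
n = 395 / 78.17 = 5.05 ≈ 5
Molecular formula = (CH2S2)×5 = C5H10S10

C5H10S10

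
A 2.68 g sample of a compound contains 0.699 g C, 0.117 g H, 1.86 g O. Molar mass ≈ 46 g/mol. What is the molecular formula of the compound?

CH2O2

Moles — C: 0.699 / 12.01 = 0.0582 mol; H: 0.117 / 1.008 = 0.1161 mol; O: 1.86 / 16.00 = 0.1163 mol
Ratios (÷ 0.0582): C 1.000, H 1.994, O 1.997
→ CH2O2
Empirical-formula mass = 46.03 g/mol
n = 46 / 46.03 = 1.00 ≈ 1
Molecular formula = empirical formula = CH2O2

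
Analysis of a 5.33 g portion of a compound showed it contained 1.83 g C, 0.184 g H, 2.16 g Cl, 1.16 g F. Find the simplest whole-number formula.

Moles — C: 1.83 / 12.01 = 0.1524 mol; H: 0.184 / 1.008 = 0.1825 mol; Cl: 2.16 / 35.45 = 0.06093 mol; F: 1.16 / 19.00 = 0.06105 mol
Divide by the smallest (0.06093 mol Cl): C 2.501, H 2.996, Cl 1.000, F 1.002
Multiply by 2: C 5.00, H 5.99, Cl 2.00, F 2.00 → C5H6Cl2F2

C5H6Cl2F2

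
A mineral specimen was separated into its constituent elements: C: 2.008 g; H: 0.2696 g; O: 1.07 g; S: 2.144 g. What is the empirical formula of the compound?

Moles — C: 2.008 / 12.01 = 0.1672 mol; H: 0.2696 / 1.008 = 0.2675 mol; O: 1.07 / 16.00 = 0.06688 mol; S: 2.144 / 32.07 = 0.06685 mol
Divide by the smallest (0.06685 mol S): C 2.501, H 4.001, O 1.000, S 1.000
Scaling by 2: C 5.00, H 8.00, O 2.00, S 2.00 → C5H8O2S2

C5H8O2S2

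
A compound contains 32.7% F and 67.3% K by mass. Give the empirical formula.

Assume 100 g: 32.7 g F, 67.3 g K.
Moles — F: 32.7 / 19.00 = 1.721 mol; K: 67.3 / 39.10 = 1.721 mol
Divide by the smallest (1.721 mol F): F 1.000, K 1.000
≈ 1:1 → FK

FK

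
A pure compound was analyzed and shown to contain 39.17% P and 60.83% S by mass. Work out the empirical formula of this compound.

Assume 100 g: 39.17 g P, 60.83 g S.
Moles — P: 39.17 / 30.97 = 1.265 mol; S: 60.83 / 32.07 = 1.897 mol
Smallest is P at 1.265 mol; normalising gives P 1.000, S 1.500
Scaling by 2: P 2.00, S 3.00 → P2S3

P2S3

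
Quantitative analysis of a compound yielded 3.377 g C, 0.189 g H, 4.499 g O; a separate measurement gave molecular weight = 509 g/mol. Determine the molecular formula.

n(C) = 3.377/12.01 = 0.2812, n(H) = 0.189/1.008 = 0.1875, n(O) = 4.499/16.00 = 0.2812
Divide by the smallest (0.1875 mol H): C 1.500, H 1.000, O 1.500
Multiply by 2: C 3.00, H 2.00, O 3.00 → C3H2O3
Empirical-formula mass = 86.05 g/mol
n = 509 / 86.05 = 5.92 ≈ 6
Molecular formula = (C3H2O3)×6 = C18H12O18

C18H12O18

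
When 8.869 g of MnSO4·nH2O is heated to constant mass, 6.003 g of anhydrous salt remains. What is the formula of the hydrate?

MnSO4·4H2O

Mass of water lost = 8.869 − 6.003 = 2.866 g → 2.866 / 18.02 = 0.159 mol H2O
Molar mass of MnSO4 = 151.01 g/mol → mol MnSO4 = 6.003 / 151.01 = 0.03975
n = 0.159 / 0.03975 = 4.00 ≈ 4 → MnSO4·4H2O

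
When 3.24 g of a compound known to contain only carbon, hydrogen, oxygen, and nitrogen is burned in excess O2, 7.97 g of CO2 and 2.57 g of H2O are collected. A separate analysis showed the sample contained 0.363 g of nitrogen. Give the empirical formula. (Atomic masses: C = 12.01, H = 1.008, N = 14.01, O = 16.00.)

C7H11NO

mol C = 7.97 / 44.01 = 0.1811; mass C = 0.1811 × 12.01 = 2.175 g
mol H = 2 × (2.57 / 18.02) = 0.2852; mass H = 0.2852 × 1.008 = 0.2875 g
mol N = 0.363 / 14.01 = 0.02591
mass O = 3.24 − (2.825) = 0.4145 g → mol O = 0.02591
Divide by the smallest (0.02591 mol O): C 6.990, H 11.010, N 1.000, O 1.000
→ C7H11NO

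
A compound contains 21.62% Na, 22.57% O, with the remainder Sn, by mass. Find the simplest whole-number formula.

Assume 100 g: 21.62 g Na, 22.57 g O, 55.81 g Sn.
n(Na) = 21.62/22.99 = 0.9404, n(O) = 22.57/16.00 = 1.411, n(Sn) = 55.81/118.71 = 0.4701
Divide by the smallest (0.4701 mol Sn): Na 2.000, O 3.000, Sn 1.000
≈ 2:3:1 → Na2O3Sn

Na2O3Sn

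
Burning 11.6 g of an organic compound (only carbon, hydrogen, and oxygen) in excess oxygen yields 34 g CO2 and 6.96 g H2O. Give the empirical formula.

C8H8O

mol C = 34 / 44.01 = 0.7726; mass C = 0.7726 × 12.01 = 9.278 g
mol H = 2 × (6.96 / 18.02) = 0.7725; mass H = 0.7725 × 1.008 = 0.7787 g
mass O = 11.6 − (10.06) = 1.543 g → mol O = 0.09644
Smallest is O at 0.09644 mol; normalising gives C 8.011, H 8.010, O 1.000
Ratio ≈ 8:8:1, so the empirical formula is C8H8O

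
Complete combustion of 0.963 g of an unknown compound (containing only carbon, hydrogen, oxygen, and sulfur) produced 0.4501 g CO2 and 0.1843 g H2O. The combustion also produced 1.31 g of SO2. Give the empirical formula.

CH2OS2

mol C = 0.4501 / 44.01 = 0.01023; mass C = 0.01023 × 12.01 = 0.1228 g
mol H = 2 × (0.1843 / 18.02) = 0.02046; mass H = 0.02046 × 1.008 = 0.02062 g
mol S = 1.31 / 64.07 = 0.02045; mass S = 0.6557 g
mass O = 0.963 − (0.7992) = 0.1638 g → mol O = 0.01024
Divide by the smallest (0.01023 mol C): C 1.000, H 2.000, O 1.001, S 1.999
≈ 1:2:1:2 → CH2OS2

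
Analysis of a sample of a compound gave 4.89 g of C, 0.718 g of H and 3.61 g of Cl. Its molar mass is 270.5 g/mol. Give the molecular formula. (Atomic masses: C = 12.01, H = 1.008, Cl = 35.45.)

Moles — C: 4.89 / 12.01 = 0.4072 mol; H: 0.718 / 1.008 = 0.7123 mol; Cl: 3.61 / 35.45 = 0.1018 mol
Ratios (÷ 0.1018): C 3.998, H 6.995, Cl 1.000
Ratio ≈ 4:7:1, so the empirical formula is C4H7Cl
Empirical-formula mass = 90.55 g/mol
n = 270.5 / 90.55 = 2.99 ≈ 3
Molecular formula = (C4H7Cl)×3 = C12H21Cl3

C12H21Cl3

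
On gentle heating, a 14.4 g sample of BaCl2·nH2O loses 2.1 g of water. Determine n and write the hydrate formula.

Mass of anhydrous BaCl2 = 14.4 − 2.1 = 12.3 g
mol H2O = 2.1 / 18.02 = 0.1165
Molar mass of BaCl2 = 208.23 g/mol → mol BaCl2 = 12.3 / 208.23 = 0.05907
n = 0.1165 / 0.05907 = 1.97 ≈ 2 → BaCl2·2H2O

BaCl2·2H2O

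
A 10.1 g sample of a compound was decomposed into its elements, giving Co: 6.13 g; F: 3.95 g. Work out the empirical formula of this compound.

CoF2

Co: 6.13 g ÷ 58.93 g/mol = 0.104 mol
F: 3.95 g ÷ 19.00 g/mol = 0.2079 mol
Ratios (÷ 0.104): Co 1.000, F 1.999
≈ 1:2 → CoF2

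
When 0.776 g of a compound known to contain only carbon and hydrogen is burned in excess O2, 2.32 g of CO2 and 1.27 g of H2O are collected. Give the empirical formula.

mol C = 2.32 / 44.01 = 0.05272; mass C = 0.05272 × 12.01 = 0.6331 g
mol H = 2 × (1.27 / 18.02) = 0.1410; mass H = 0.1410 × 1.008 = 0.1421 g
Ratios (÷ 0.05272): C 1.000, H 2.674
×3: C 3.00, H 8.02 → C3H8

C3H8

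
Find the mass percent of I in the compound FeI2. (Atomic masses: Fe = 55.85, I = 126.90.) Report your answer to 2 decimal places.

81.96%

Molar mass = 1(55.85) + 2(126.90) = 309.650 g/mol
Mass of I per mole = 2 × 126.90 = 253.800 g
% I = 253.800 / 309.650 × 100 = 81.96%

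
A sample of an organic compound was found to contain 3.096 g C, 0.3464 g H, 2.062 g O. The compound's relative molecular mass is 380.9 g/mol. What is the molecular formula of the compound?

C: 3.096 g ÷ 12.01 g/mol = 0.2578 mol
H: 0.3464 g ÷ 1.008 g/mol = 0.3437 mol
O: 2.062 g ÷ 16.00 g/mol = 0.1289 mol
Smallest is O at 0.1289 mol; normalising gives C 2.000, H 2.667, O 1.000
Scaling by 3: C 6.00, H 8.00, O 3.00 → C6H8O3
Empirical-formula mass = 128.12 g/mol
n = 380.9 / 128.12 = 2.97 ≈ 3
Molecular formula = (C6H8O3)×3 = C18H24O9

C18H24O9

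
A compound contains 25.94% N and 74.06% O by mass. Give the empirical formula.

Assume 100 g: 25.94 g N, 74.06 g O.
N: 25.94 g ÷ 14.01 g/mol = 1.852 mol
O: 74.06 g ÷ 16.00 g/mol = 4.629 mol
Divide by the smallest (1.852 mol N): N 1.000, O 2.500
Scaling by 2: N 2.00, O 5.00 → N2O5

N2O5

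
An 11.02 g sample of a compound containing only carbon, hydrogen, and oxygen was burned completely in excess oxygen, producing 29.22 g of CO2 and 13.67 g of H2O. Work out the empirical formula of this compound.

C7H16O

mol C = 29.22 / 44.01 = 0.6639; mass C = 0.6639 × 12.01 = 7.974 g
mol H = 2 × (13.67 / 18.02) = 1.517; mass H = 1.517 × 1.008 = 1.529 g
mass O = 11.02 − (9.503) = 1.517 g → mol O = 0.09480
Divide by the smallest (0.0948 mol O): C 7.004, H 16.005, O 1.000
Ratio ≈ 7:16:1, so the empirical formula is C7H16O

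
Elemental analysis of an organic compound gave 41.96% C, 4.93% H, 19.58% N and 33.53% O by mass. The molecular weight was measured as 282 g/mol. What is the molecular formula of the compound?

Assume 100 g: 41.96 g C, 4.93 g H, 19.58 g N, 33.53 g O.
Moles — C: 41.96 / 12.01 = 3.494 mol; H: 4.93 / 1.008 = 4.891 mol; N: 19.58 / 14.01 = 1.398 mol; O: 33.53 / 16.00 = 2.096 mol
Smallest is N at 1.398 mol; normalising gives C 2.500, H 3.500, N 1.000, O 1.499
Scaling by 2: C 5.00, H 7.00, N 2.00, O 3.00 → C5H7N2O3
Empirical-formula mass = 143.13 g/mol
n = 282 / 143.13 = 1.97 ≈ 2
Molecular formula = (C5H7N2O3)×2 = C10H14N4O6

C10H14N4O6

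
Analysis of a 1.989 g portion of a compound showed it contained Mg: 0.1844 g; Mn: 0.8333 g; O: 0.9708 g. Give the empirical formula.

Moles — Mg: 0.1844 / 24.31 = 0.007585 mol; Mn: 0.8333 / 54.94 = 0.01517 mol; O: 0.9708 / 16.00 = 0.06067 mol
Smallest is Mg at 0.007585 mol; normalising gives Mg 1.000, Mn 2.000, O 7.999
Ratio ≈ 1:2:8, so the empirical formula is MgMn2O8

MgMn2O8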